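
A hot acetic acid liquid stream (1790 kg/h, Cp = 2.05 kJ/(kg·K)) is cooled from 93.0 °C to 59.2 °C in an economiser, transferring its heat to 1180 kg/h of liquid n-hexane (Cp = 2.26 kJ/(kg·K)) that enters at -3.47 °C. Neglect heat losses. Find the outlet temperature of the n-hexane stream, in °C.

T_c,out = 43.0 °C

Heat released by hot stream: Q = 1790 × 2.05 × (93.0 − 59.2) = 124030 kJ/h
Energy balance on cold side (adiabatic exchanger): Q = ṁ_c·Cp_c·(T_c,out − T_c,in)
T_c,out = -3.47 + 124030/(1180 × 2.26) = 43.039 °C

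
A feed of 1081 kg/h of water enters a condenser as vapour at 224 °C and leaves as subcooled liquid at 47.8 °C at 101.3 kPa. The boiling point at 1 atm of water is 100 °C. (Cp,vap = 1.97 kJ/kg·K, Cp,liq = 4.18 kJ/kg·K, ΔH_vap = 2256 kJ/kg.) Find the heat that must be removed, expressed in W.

Q_c = 816000 W

vapour 224→100 °C: -244.28 kJ/kg
condensation at 100 °C: -2256 kJ/kg
liquid 100→47.8 °C: -218.2 kJ/kg
Δh = -244.28 + -2256 + -218.2 = -2718.5 kJ/kg
Q = ṁ·Δh = 1081 kg/h × -2718.5 kJ/kg = -2.9387e+06 kJ/h
|Q| = 816.3 kW = 816300 W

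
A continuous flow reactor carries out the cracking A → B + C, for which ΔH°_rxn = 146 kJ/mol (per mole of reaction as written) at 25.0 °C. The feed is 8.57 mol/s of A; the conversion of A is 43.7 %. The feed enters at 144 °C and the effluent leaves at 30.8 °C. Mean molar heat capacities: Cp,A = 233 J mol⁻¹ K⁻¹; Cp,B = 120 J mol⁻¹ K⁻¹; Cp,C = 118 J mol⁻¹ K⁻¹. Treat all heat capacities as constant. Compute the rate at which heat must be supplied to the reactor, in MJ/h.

Extent of reaction ξ = 0.437 × 8.57 = 3.7451 mol/s
Reaction term: ξ·ΔH°_rxn = 3.7451 × 146 = 546.78 kJ/s
Sensible, feed 144→25 °C: -237.62 kJ/s
Outlet flows (mol/s): A 4.8249, B 3.7451, C 3.7451
Sensible, products 25→30.8 °C: 11.69 kJ/s
Q = ΔH = 320.85 kJ/s = 320.85 kW
Heat supplied = 1155.1 MJ/h

Q_in = 1160 MJ/h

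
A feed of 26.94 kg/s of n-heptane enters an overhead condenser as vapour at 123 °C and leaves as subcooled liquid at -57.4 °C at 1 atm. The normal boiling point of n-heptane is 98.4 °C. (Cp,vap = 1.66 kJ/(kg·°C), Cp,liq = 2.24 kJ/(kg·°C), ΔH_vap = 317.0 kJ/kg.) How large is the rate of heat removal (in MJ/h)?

Q_c = 68600 MJ/h

vapour 123→98.4 °C: -40.836 kJ/kg
condensation at 98.4 °C: -317 kJ/kg
liquid 98.4→-57.4 °C: -348.99 kJ/kg
Δh = -40.836 + -317 + -348.99 = -706.83 kJ/kg
Q = ṁ·Δh = 26.94 kg/s × -706.83 kJ/kg = -19042 kJ/s
|Q| = 19042 kW = 68551 MJ/h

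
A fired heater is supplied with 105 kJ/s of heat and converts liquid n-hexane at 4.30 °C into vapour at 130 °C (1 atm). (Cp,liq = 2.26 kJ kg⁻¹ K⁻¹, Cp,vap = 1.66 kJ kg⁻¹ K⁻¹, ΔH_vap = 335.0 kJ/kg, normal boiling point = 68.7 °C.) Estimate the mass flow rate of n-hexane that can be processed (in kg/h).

Δh = 2.26×(68.7−4.30) + 335.0 + 1.66×(130−68.7) = 582.3 kJ/kg
Q = 105 kJ/s = 105 kJ/s = 378000 kJ/h
ṁ = Q/Δh = 378000 / 582.3 = 649.15 kg/h

ṁ = 649 kg/h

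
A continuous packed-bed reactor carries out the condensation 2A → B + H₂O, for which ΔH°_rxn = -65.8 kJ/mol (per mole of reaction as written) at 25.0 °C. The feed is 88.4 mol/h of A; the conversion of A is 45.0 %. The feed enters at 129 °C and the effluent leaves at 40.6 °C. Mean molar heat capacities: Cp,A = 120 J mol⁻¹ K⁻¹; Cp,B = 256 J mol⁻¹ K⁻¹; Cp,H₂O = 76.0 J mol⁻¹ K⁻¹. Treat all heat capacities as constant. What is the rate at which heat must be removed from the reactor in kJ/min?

Extent of reaction ξ = 0.450 × 88.4 / 2 = 19.89 mol/h
Reaction term: ξ·ΔH°_rxn = 19.89 × -65.8 = -1308.8 kJ/h
Sensible, feed 129→25 °C: -1103.2 kJ/h
Outlet flows (mol/h): A 48.62, B 19.89, H₂O 19.89
Sensible, products 25→40.6 °C: 194.03 kJ/h
Q = ΔH = -2218 kJ/h = -0.6161 kW
Heat removed = 36.966 kJ/min

Q_out = 37.0 kJ/min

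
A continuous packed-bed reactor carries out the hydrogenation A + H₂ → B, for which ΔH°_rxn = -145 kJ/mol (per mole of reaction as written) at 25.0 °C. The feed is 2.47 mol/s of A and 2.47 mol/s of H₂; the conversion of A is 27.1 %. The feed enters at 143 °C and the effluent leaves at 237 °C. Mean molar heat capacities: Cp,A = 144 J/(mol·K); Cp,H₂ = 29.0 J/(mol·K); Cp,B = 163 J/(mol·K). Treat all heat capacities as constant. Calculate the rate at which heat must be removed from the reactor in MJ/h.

Extent of reaction ξ = 0.271 × 2.47 = 0.66937 mol/s
Reaction term: ξ·ΔH°_rxn = 0.66937 × -145 = -97.059 kJ/s
Sensible, feed 143→25 °C: -50.423 kJ/s
Outlet flows (mol/s): A 1.8006, H₂ 1.8006, B 0.66937
Sensible, products 25→237 °C: 89.171 kJ/s
Q = ΔH = -58.311 kJ/s = -58.311 kW
Heat removed = 209.92 MJ/h

Q_out = 210 MJ/h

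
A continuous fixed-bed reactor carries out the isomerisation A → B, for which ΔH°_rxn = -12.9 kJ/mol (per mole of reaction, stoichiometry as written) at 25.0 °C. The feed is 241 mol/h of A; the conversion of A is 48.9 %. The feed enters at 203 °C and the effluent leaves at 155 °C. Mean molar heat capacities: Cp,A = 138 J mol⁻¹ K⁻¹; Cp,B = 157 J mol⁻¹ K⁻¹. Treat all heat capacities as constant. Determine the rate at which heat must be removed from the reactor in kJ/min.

Q_out = 47.1 kJ/min

Extent of reaction ξ = 0.489 × 241 = 117.85 mol/h
Reaction term: ξ·ΔH°_rxn = 117.85 × -12.9 = -1520.3 kJ/h
Sensible, feed 203→25 °C: -5919.9 kJ/h
Outlet flows (mol/h): A 123.15, B 117.85
Sensible, products 25→155 °C: 4614.6 kJ/h
Q = ΔH = -2825.5 kJ/h = -0.78487 kW
Heat removed = 47.092 kJ/min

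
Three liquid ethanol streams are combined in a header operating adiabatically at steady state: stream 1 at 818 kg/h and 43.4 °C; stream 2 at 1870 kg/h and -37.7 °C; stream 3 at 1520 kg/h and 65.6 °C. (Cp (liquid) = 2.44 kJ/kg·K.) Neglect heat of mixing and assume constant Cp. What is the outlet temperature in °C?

T_out = 15.4 °C

Energy balance with Q = 0: Σ ṁᵢCp,ᵢ(T_out − Tᵢ) = 0
T_out = Σ ṁᵢCp,ᵢTᵢ / Σ ṁᵢCp,ᵢ
      = 157900 / 10268 = 15.379 °C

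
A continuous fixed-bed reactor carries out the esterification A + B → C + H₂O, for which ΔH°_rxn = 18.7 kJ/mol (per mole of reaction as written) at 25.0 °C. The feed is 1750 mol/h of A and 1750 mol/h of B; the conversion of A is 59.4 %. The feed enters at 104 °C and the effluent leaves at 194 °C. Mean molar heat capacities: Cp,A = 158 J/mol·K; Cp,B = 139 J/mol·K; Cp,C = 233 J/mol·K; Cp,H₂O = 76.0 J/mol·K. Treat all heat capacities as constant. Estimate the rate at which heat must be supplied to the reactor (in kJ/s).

Extent of reaction ξ = 0.594 × 1750 = 1039.5 mol/h
Reaction term: ξ·ΔH°_rxn = 1039.5 × 18.7 = 19439 kJ/h
Sensible, feed 104→25 °C: -41060 kJ/h
Outlet flows (mol/h): A 710.5, B 710.5, C 1039.5, H₂O 1039.5
Sensible, products 25→194 °C: 89946 kJ/h
Q = ΔH = 68324 kJ/h = 18.979 kW
Heat supplied = 18.979 kJ/s

Q_in = 19.0 kJ/s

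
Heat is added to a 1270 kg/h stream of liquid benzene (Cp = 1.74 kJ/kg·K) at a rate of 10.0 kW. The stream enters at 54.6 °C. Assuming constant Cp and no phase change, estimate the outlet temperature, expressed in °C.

Q = 10.0 kW = 36000 kJ/h
ΔT = Q/(ṁ·Cp) = 36000/(1270×1.74) = 16.291 K
T_out = 54.6 + 16.291 = 70.891 °C

T_out = 70.9 °C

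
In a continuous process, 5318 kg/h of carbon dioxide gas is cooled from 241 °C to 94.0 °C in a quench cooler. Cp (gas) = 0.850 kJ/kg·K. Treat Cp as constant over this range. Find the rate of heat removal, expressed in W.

Q_c = 185000 W

Q = ṁ·Cp·ΔT = 5318 × 0.850 × (94.0 − 241) = -664480 kJ/h
Converting: 664480 / 3600 s = 184.58 kW
Cooling duty = 184580 W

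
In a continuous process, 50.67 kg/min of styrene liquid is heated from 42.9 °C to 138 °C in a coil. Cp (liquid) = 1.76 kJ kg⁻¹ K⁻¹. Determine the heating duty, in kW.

Q = ṁ·Cp·ΔT = 50.67 × 1.76 × (138 − 42.9) = 8480.9 kJ/min
Converting: 8480.9 / 60 s = 141.35 kW

Q = 141 kW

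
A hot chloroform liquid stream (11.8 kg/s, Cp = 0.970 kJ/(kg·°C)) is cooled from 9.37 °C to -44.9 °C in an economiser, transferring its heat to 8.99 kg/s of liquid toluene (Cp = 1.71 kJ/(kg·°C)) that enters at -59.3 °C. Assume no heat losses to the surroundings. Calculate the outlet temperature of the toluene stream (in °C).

T_c,out = -18.9 °C

Heat released by hot stream: Q = 11.8 × 0.970 × (9.37 − -44.9) = 621.17 kJ/s
Energy balance on cold side (adiabatic exchanger): Q = ṁ_c·Cp_c·(T_c,out − T_c,in)
T_c,out = -59.3 + 621.17/(8.99 × 1.71) = -18.893 °C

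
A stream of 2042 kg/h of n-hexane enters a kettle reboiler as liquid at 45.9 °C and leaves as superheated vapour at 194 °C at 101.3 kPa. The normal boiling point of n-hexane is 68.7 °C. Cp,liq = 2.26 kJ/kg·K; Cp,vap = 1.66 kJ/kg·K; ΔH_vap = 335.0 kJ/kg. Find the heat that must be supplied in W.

Q = 337000 W

liquid 45.9→68.7 °C: 51.528 kJ/kg
vaporisation at 68.7 °C: 335 kJ/kg
vapour 68.7→194 °C: 208 kJ/kg
Δh = 51.528 + 335 + 208 = 594.53 kJ/kg
Q = ṁ·Δh = 2042 kg/h × 594.53 kJ/kg = 1.214e+06 kJ/h
|Q| = 337.23 kW = 337230 W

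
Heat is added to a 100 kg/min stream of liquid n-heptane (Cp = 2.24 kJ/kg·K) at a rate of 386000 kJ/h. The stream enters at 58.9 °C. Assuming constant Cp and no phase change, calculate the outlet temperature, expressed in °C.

Q = 386000 kJ/h = 6433.3 kJ/min
ΔT = Q/(ṁ·Cp) = 6433.3/(100×2.24) = 28.72 K
T_out = 58.9 + 28.72 = 87.62 °C

T_out = 87.6 °C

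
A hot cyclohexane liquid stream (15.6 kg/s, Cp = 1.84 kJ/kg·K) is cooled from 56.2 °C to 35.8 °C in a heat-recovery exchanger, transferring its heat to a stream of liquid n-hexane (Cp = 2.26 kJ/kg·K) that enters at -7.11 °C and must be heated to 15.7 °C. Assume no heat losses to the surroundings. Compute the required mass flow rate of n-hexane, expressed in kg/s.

ṁ_c = 11.4 kg/s

Heat released by hot stream: Q = 15.6 × 1.84 × (56.2 − 35.8) = 585.56 kJ/s
Energy balance on cold side (adiabatic exchanger): Q = ṁ_c·Cp_c·(T_c,out − T_c,in)
ṁ_c = 585.56 / [2.26 × (15.7 − -7.11)] = 11.359 kg/s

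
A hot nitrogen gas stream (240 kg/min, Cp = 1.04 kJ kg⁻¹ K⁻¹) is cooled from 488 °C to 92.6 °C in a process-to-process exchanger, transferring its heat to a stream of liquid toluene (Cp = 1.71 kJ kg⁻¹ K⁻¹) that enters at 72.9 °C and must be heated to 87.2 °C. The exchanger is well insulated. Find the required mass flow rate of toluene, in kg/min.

Heat released by hot stream: Q = 240 × 1.04 × (488 − 92.6) = 98692 kJ/min
Energy balance on cold side (adiabatic exchanger): Q = ṁ_c·Cp_c·(T_c,out − T_c,in)
ṁ_c = 98692 / [1.71 × (87.2 − 72.9)] = 4036 kg/min

ṁ_c = 4040 kg/min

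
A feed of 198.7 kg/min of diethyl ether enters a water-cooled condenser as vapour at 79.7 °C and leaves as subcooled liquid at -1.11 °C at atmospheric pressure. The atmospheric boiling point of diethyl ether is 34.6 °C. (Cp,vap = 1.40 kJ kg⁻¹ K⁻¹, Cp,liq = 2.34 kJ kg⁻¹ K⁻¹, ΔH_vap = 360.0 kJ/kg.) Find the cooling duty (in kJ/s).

vapour 79.7→34.6 °C: -63.14 kJ/kg
condensation at 34.6 °C: -360 kJ/kg
liquid 34.6→-1.11 °C: -83.561 kJ/kg
Δh = -63.14 + -360 + -83.561 = -506.7 kJ/kg
Q = ṁ·Δh = 198.7 kg/min × -506.7 kJ/kg = -100680 kJ/min
|Q| = 1678 kW

Q_c = 1680 kJ/s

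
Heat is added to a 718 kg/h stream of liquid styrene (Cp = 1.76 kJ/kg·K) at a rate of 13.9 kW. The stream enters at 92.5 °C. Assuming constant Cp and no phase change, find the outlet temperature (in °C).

T_out = 132 °C

Q = 13.9 kW = 50040 kJ/h
ΔT = Q/(ṁ·Cp) = 50040/(718×1.76) = 39.599 K
T_out = 92.5 + 39.599 = 132.1 °C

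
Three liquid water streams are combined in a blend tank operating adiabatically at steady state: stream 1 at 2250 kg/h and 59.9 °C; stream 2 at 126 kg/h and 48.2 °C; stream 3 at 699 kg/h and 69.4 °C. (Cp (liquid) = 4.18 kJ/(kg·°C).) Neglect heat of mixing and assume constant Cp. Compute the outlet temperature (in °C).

Adiabatic, steady state ⇒ Σ ṁᵢCp,ᵢ(T_out − Tᵢ) = 0
T_out = Σ ṁᵢCp,ᵢTᵢ / Σ ṁᵢCp,ᵢ
      = 791520 / 12854 = 61.58 °C

T_out = 61.6 °C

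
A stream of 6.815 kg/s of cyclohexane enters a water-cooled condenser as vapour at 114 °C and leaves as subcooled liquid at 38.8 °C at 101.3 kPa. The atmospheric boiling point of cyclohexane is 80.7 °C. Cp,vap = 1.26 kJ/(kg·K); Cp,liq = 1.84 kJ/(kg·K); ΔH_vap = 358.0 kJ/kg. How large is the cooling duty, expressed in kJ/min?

vapour 114→80.7 °C: -41.958 kJ/kg
condensation at 80.7 °C: -358 kJ/kg
liquid 80.7→38.8 °C: -77.096 kJ/kg
Δh = -41.958 + -358 + -77.096 = -477.05 kJ/kg
Q = ṁ·Δh = 6.815 kg/s × -477.05 kJ/kg = -3251.1 kJ/s
|Q| = 3251.1 kW = 195070 kJ/min

Q_c = 195000 kJ/min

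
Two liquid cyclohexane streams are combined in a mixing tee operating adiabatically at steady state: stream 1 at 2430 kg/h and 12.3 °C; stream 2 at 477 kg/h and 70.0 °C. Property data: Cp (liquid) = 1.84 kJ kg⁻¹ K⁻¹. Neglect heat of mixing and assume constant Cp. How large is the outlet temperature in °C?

Energy balance with Q = 0: Σ ṁᵢCp,ᵢ(T_out − Tᵢ) = 0
T_out = Σ ṁᵢCp,ᵢTᵢ / Σ ṁᵢCp,ᵢ
      = 116430 / 5348.9 = 21.768 °C

T_out = 21.8 °C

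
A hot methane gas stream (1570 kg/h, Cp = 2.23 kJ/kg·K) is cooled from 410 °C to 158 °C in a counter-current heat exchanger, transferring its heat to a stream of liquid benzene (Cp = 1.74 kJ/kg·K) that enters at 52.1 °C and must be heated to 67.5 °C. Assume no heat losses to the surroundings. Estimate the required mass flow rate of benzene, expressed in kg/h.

Heat released by hot stream: Q = 1570 × 2.23 × (410 − 158) = 882280 kJ/h
Energy balance on cold side (adiabatic exchanger): Q = ṁ_c·Cp_c·(T_c,out − T_c,in)
ṁ_c = 882280 / [1.74 × (67.5 − 52.1)] = 32926 kg/h

ṁ_c = 32900 kg/h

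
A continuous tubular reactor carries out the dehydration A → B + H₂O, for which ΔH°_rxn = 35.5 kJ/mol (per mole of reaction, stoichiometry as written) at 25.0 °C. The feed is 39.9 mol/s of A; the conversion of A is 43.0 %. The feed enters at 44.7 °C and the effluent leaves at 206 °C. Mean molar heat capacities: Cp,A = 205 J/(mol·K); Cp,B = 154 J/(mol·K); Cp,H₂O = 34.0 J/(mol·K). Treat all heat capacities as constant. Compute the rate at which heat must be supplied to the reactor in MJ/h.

Extent of reaction ξ = 0.430 × 39.9 = 17.157 mol/s
Reaction term: ξ·ΔH°_rxn = 17.157 × 35.5 = 609.07 kJ/s
Sensible, feed 44.7→25 °C: -161.14 kJ/s
Outlet flows (mol/s): A 22.743, B 17.157, H₂O 17.157
Sensible, products 25→206 °C: 1427.7 kJ/s
Q = ΔH = 1875.6 kJ/s = 1875.6 kW
Heat supplied = 6752.3 MJ/h

Q_in = 6750 MJ/h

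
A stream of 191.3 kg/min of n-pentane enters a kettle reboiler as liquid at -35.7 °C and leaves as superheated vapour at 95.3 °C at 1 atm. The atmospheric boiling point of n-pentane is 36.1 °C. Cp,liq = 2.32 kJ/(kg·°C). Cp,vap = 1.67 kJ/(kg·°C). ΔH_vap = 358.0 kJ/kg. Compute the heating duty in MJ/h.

liquid -35.7→36.1 °C: 166.58 kJ/kg
vaporisation at 36.1 °C: 358 kJ/kg
vapour 36.1→95.3 °C: 98.864 kJ/kg
Δh = 166.58 + 358 + 98.864 = 623.44 kJ/kg
Q = ṁ·Δh = 191.3 kg/min × 623.44 kJ/kg = 119260 kJ/min
|Q| = 1987.7 kW = 7155.8 MJ/h

Q = 7160 MJ/h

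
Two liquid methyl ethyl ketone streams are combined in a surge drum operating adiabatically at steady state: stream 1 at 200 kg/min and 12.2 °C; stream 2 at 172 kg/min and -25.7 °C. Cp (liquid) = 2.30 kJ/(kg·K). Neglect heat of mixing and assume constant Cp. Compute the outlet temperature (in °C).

Adiabatic, steady state ⇒ Σ ṁᵢCp,ᵢ(T_out − Tᵢ) = 0
Σ ṁᵢCp,ᵢTᵢ = 200×2.30×12.2 + 172×2.30×-25.7 = -4554.9
Σ ṁᵢCp,ᵢ = 200×2.30 + 172×2.30 = 855.6
T_out = -4554.9 / 855.6 = -5.3237 °C

T_out = -5.32 °C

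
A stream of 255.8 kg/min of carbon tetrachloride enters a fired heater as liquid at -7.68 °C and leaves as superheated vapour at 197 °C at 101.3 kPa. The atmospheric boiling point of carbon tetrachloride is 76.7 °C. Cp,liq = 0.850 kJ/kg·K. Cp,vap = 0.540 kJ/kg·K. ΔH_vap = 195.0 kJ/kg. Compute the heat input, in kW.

liquid -7.68→76.7 °C: 71.723 kJ/kg
vaporisation at 76.7 °C: 195 kJ/kg
vapour 76.7→197 °C: 64.962 kJ/kg
Δh = 71.723 + 195 + 64.962 = 331.69 kJ/kg
Q = ṁ·Δh = 255.8 kg/min × 331.69 kJ/kg = 84845 kJ/min
|Q| = 1414.1 kW

Q = 1410 kW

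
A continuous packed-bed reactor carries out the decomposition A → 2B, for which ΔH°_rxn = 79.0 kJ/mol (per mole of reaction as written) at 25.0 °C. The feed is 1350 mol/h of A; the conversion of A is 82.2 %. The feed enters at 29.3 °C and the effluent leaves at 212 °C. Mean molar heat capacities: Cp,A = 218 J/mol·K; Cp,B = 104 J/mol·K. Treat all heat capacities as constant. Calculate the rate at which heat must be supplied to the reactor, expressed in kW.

Extent of reaction ξ = 0.822 × 1350 = 1109.7 mol/h
Reaction term: ξ·ΔH°_rxn = 1109.7 × 79.0 = 87666 kJ/h
Sensible, feed 29.3→25 °C: -1265.5 kJ/h
Outlet flows (mol/h): A 240.3, B 2219.4
Sensible, products 25→212 °C: 52959 kJ/h
Q = ΔH = 139360 kJ/h = 38.711 kW
Heat supplied = 38.711 kW

Q_in = 38.7 kW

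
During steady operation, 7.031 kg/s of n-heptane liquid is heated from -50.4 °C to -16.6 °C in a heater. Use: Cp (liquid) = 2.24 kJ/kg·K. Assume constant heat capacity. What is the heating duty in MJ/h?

Q = ṁ·Cp·ΔT = 7.031 × 2.24 × (-16.6 − -50.4) = 532.33 kJ/s
Heating duty = 1916.4 MJ/h

Q = 1920 MJ/h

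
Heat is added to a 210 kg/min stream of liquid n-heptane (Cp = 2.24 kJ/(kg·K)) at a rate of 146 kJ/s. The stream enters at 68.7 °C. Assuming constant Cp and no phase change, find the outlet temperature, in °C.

T_out = 87.3 °C

Q = 146 kJ/s = 8760 kJ/min
ΔT = Q/(ṁ·Cp) = 8760/(210×2.24) = 18.622 K
T_out = 68.7 + 18.622 = 87.322 °C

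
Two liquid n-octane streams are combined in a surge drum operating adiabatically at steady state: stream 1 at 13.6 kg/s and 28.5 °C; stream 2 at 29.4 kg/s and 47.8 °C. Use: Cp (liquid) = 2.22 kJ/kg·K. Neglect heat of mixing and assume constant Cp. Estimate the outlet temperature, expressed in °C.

T_out = 41.7 °C

Adiabatic, steady state ⇒ Σ ṁᵢCp,ᵢ(T_out − Tᵢ) = 0
Σ ṁᵢCp,ᵢTᵢ = 13.6×2.22×28.5 + 29.4×2.22×47.8 = 3980.3
Σ ṁᵢCp,ᵢ = 13.6×2.22 + 29.4×2.22 = 95.46
T_out = 3980.3 / 95.46 = 41.696 °C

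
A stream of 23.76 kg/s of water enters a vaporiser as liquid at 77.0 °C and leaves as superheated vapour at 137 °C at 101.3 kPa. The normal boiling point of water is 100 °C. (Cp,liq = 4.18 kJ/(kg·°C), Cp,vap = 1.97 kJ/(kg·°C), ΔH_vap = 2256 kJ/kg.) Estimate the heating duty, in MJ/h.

liquid 77.0→100 °C: 96.14 kJ/kg
vaporisation at 100 °C: 2256 kJ/kg
vapour 100→137 °C: 72.89 kJ/kg
Δh = 96.14 + 2256 + 72.89 = 2425 kJ/kg
Q = ṁ·Δh = 23.76 kg/s × 2425 kJ/kg = 57619 kJ/s
|Q| = 57619 kW = 207430 MJ/h

Q = 207000 MJ/h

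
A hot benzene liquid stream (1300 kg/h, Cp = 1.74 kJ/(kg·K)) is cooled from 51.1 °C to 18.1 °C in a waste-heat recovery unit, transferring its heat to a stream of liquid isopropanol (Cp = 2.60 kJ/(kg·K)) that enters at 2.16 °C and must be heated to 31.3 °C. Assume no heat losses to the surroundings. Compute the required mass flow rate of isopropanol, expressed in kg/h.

Heat released by hot stream: Q = 1300 × 1.74 × (51.1 − 18.1) = 74646 kJ/h
Energy balance on cold side (adiabatic exchanger): Q = ṁ_c·Cp_c·(T_c,out − T_c,in)
ṁ_c = 74646 / [2.60 × (31.3 − 2.16)] = 985.24 kg/h

ṁ_c = 985 kg/h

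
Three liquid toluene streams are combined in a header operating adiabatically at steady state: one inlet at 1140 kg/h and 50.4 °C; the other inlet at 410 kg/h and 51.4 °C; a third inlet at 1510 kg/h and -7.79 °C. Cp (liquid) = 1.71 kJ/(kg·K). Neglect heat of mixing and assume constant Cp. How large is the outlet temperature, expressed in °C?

T_out = 21.8 °C

Energy balance with Q = 0: Σ ṁᵢCp,ᵢ(T_out − Tᵢ) = 0
T_out = Σ ṁᵢCp,ᵢTᵢ / Σ ṁᵢCp,ᵢ
      = 114170 / 5232.6 = 21.819 °C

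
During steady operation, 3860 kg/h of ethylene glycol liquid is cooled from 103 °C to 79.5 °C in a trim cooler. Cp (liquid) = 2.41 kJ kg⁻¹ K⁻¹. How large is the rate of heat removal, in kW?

Q_c = 60.7 kW

Q = ṁ·Cp·ΔT = 3860 × 2.41 × (79.5 − 103) = -218610 kJ/h
Converting: 218610 / 3600 s = 60.725 kW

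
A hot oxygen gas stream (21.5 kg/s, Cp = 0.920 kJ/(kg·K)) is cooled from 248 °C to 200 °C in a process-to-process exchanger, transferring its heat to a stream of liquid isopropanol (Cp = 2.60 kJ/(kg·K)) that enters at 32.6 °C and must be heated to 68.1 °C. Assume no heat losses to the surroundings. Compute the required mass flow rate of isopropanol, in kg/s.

Heat released by hot stream: Q = 21.5 × 0.920 × (248 − 200) = 949.44 kJ/s
Energy balance on cold side (adiabatic exchanger): Q = ṁ_c·Cp_c·(T_c,out − T_c,in)
ṁ_c = 949.44 / [2.60 × (68.1 − 32.6)] = 10.286 kg/s

ṁ_c = 10.3 kg/s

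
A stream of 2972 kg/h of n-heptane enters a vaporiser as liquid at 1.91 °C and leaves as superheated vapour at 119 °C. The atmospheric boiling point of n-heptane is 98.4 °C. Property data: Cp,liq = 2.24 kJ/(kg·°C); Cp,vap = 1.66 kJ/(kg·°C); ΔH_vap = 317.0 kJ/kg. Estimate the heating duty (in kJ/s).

liquid 1.91→98.4 °C: 216.14 kJ/kg
vaporisation at 98.4 °C: 317 kJ/kg
vapour 98.4→119 °C: 34.196 kJ/kg
Δh = 216.14 + 317 + 34.196 = 567.33 kJ/kg
Q = ṁ·Δh = 2972 kg/h × 567.33 kJ/kg = 1.6861e+06 kJ/h
|Q| = 468.37 kW

Q = 468 kJ/s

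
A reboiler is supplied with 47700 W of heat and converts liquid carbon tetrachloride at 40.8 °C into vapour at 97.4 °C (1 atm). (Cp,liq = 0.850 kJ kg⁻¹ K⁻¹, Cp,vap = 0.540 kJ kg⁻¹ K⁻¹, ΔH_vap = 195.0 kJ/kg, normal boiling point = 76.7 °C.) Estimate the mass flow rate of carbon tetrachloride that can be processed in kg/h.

Δh = 0.850×(76.7−40.8) + 195.0 + 0.540×(97.4−76.7) = 236.69 kJ/kg
Q = 47700 W = 47.7 kJ/s = 171720 kJ/h
ṁ = Q/Δh = 171720 / 236.69 = 725.5 kg/h

ṁ = 725 kg/h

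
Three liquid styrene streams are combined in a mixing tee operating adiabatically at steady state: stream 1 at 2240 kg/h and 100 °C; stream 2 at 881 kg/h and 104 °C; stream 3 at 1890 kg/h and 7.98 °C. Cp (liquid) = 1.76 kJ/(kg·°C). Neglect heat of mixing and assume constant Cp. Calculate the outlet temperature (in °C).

Adiabatic, steady state ⇒ Σ ṁᵢCp,ᵢ(T_out − Tᵢ) = 0
Σ ṁᵢCp,ᵢTᵢ = 2240×1.76×100 + 881×1.76×104 + 1890×1.76×7.98 = 582040
Σ ṁᵢCp,ᵢ = 2240×1.76 + 881×1.76 + 1890×1.76 = 8819.4
T_out = 582040 / 8819.4 = 65.996 °C

T_out = 66.0 °C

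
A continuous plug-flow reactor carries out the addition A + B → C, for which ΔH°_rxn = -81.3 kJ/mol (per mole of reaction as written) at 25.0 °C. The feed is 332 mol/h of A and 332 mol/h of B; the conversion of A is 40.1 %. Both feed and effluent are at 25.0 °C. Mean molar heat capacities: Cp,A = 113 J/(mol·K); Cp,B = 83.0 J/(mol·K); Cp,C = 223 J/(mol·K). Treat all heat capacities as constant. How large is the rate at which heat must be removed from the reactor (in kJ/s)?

Extent of reaction ξ = 0.401 × 332 = 133.13 mol/h
Reaction term: ξ·ΔH°_rxn = 133.13 × -81.3 = -10824 kJ/h
Q = ΔH = -10824 kJ/h = -3.0066 kW
Heat removed = 3.0066 kJ/s

Q_out = 3.01 kJ/s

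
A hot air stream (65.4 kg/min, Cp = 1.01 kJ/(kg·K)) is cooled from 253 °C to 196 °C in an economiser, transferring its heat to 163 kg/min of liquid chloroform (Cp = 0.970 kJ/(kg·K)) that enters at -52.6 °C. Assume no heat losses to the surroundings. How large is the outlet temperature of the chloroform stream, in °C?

Heat released by hot stream: Q = 65.4 × 1.01 × (253 − 196) = 3765.1 kJ/min
Energy balance on cold side (adiabatic exchanger): Q = ṁ_c·Cp_c·(T_c,out − T_c,in)
T_c,out = -52.6 + 3765.1/(163 × 0.970) = -28.787 °C

T_c,out = -28.8 °C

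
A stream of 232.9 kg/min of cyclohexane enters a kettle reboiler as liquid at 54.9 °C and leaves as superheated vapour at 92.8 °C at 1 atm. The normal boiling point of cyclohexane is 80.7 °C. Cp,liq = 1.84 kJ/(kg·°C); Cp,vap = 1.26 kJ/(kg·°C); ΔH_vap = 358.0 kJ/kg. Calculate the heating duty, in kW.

Q = 1630 kW

liquid 54.9→80.7 °C: 47.472 kJ/kg
vaporisation at 80.7 °C: 358 kJ/kg
vapour 80.7→92.8 °C: 15.246 kJ/kg
Δh = 47.472 + 358 + 15.246 = 420.72 kJ/kg
Q = ṁ·Δh = 232.9 kg/min × 420.72 kJ/kg = 97985 kJ/min
|Q| = 1633.1 kW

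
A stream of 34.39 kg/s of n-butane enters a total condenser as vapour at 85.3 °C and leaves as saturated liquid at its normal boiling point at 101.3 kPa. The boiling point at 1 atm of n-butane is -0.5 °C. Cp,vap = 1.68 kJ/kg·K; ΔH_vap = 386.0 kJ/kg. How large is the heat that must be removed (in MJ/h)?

Q_c = 65600 MJ/h

vapour 85.3→-0.5 °C: -144.14 kJ/kg
condensation at -0.5 °C: -386 kJ/kg
Δh = -144.14 + -386 = -530.14 kJ/kg
Q = ṁ·Δh = 34.39 kg/s × -530.14 kJ/kg = -18232 kJ/s
|Q| = 18232 kW = 65634 MJ/h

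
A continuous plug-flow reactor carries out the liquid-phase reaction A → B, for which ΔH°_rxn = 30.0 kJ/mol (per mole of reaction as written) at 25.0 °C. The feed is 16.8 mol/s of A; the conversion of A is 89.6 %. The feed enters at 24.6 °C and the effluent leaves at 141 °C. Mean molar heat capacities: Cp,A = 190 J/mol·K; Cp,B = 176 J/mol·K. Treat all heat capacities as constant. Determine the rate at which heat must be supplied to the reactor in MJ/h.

Extent of reaction ξ = 0.896 × 16.8 = 15.053 mol/s
Reaction term: ξ·ΔH°_rxn = 15.053 × 30.0 = 451.58 kJ/s
Sensible, feed 24.6→25 °C: 1.2768 kJ/s
Outlet flows (mol/s): A 1.7472, B 15.053
Sensible, products 25→141 °C: 345.83 kJ/s
Q = ΔH = 798.69 kJ/s = 798.69 kW
Heat supplied = 2875.3 MJ/h

Q_in = 2880 MJ/h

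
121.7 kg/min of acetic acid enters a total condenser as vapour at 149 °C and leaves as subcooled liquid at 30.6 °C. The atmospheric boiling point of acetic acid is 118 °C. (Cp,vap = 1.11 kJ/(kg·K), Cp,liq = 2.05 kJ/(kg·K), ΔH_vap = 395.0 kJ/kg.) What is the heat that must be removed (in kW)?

Q_c = 1230 kW

vapour 149→118 °C: -34.41 kJ/kg
condensation at 118 °C: -395 kJ/kg
liquid 118→30.6 °C: -179.17 kJ/kg
Δh = -34.41 + -395 + -179.17 = -608.58 kJ/kg
Q = ṁ·Δh = 121.7 kg/min × -608.58 kJ/kg = -74064 kJ/min
|Q| = 1234.4 kW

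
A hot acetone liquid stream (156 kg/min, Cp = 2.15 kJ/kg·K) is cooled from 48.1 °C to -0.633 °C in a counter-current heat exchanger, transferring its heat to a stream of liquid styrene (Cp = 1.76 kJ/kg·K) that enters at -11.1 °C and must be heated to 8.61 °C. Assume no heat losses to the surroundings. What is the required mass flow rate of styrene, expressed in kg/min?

Heat released by hot stream: Q = 156 × 2.15 × (48.1 − -0.633) = 16345 kJ/min
Energy balance on cold side (adiabatic exchanger): Q = ṁ_c·Cp_c·(T_c,out − T_c,in)
ṁ_c = 16345 / [1.76 × (8.61 − -11.1)] = 471.18 kg/min

ṁ_c = 471 kg/min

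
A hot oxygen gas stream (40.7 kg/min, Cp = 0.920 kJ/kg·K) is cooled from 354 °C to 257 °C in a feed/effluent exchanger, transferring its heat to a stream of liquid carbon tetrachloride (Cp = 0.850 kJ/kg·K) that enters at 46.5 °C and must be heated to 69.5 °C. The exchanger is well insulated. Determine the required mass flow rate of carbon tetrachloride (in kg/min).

Heat released by hot stream: Q = 40.7 × 0.920 × (354 − 257) = 3632.1 kJ/min
Energy balance on cold side (adiabatic exchanger): Q = ṁ_c·Cp_c·(T_c,out − T_c,in)
ṁ_c = 3632.1 / [0.850 × (69.5 − 46.5)] = 185.78 kg/min

ṁ_c = 186 kg/min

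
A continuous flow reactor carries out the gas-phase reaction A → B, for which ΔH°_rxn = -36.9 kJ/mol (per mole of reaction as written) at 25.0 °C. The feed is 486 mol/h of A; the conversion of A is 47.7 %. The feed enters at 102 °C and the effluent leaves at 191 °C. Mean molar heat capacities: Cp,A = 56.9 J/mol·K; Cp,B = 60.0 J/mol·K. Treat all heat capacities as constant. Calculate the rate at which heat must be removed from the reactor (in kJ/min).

Extent of reaction ξ = 0.477 × 486 = 231.82 mol/h
Reaction term: ξ·ΔH°_rxn = 231.82 × -36.9 = -8554.2 kJ/h
Sensible, feed 102→25 °C: -2129.3 kJ/h
Outlet flows (mol/h): A 254.18, B 231.82
Sensible, products 25→191 °C: 4709.8 kJ/h
Q = ΔH = -5973.8 kJ/h = -1.6594 kW
Heat removed = 99.563 kJ/min

Q_out = 99.6 kJ/min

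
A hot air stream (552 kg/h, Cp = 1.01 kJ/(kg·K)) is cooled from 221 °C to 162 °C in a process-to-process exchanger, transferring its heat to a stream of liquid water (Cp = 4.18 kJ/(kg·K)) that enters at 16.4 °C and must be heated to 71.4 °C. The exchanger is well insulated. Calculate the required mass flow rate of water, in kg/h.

Heat released by hot stream: Q = 552 × 1.01 × (221 − 162) = 32894 kJ/h
Energy balance on cold side (adiabatic exchanger): Q = ṁ_c·Cp_c·(T_c,out − T_c,in)
ṁ_c = 32894 / [4.18 × (71.4 − 16.4)] = 143.08 kg/h

ṁ_c = 143 kg/h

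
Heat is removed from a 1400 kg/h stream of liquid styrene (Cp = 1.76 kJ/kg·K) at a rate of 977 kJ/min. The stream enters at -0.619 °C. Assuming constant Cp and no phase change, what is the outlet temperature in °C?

Q = 977 kJ/min = 58620 kJ/h
ΔT = Q/(ṁ·Cp) = 58620/(1400×1.76) = 23.791 K
T_out = -0.619 − 23.791 = -24.41 °C

T_out = -24.4 °C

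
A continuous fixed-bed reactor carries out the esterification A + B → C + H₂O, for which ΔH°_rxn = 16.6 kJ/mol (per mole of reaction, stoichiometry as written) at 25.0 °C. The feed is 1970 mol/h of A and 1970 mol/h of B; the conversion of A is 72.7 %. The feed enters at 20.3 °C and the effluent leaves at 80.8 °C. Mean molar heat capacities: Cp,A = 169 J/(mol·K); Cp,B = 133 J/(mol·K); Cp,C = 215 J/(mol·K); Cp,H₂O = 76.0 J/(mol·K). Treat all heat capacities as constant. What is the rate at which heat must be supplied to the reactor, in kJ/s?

Extent of reaction ξ = 0.727 × 1970 = 1432.2 mol/h
Reaction term: ξ·ΔH°_rxn = 1432.2 × 16.6 = 23774 kJ/h
Sensible, feed 20.3→25 °C: 2796.2 kJ/h
Outlet flows (mol/h): A 537.81, B 537.81, C 1432.2, H₂O 1432.2
Sensible, products 25→80.8 °C: 32319 kJ/h
Q = ΔH = 58889 kJ/h = 16.358 kW
Heat supplied = 16.358 kJ/s

Q_in = 16.4 kJ/s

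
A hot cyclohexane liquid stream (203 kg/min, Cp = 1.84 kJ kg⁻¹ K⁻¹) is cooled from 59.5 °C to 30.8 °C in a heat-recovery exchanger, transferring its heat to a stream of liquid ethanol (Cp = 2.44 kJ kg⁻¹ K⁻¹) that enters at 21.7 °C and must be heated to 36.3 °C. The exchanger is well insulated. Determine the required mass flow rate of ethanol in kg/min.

ṁ_c = 301 kg/min

Heat released by hot stream: Q = 203 × 1.84 × (59.5 − 30.8) = 10720 kJ/min
Energy balance on cold side (adiabatic exchanger): Q = ṁ_c·Cp_c·(T_c,out − T_c,in)
ṁ_c = 10720 / [2.44 × (36.3 − 21.7)] = 300.92 kg/min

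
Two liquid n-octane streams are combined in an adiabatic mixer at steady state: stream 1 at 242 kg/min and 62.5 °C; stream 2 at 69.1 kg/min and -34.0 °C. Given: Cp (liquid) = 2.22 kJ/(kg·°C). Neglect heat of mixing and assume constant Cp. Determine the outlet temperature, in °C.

No heat crosses the boundary, so H_out = H_in.
Σ ṁᵢCp,ᵢTᵢ = 242×2.22×62.5 + 69.1×2.22×-34.0 = 28362
Σ ṁᵢCp,ᵢ = 242×2.22 + 69.1×2.22 = 690.64
T_out = 28362 / 690.64 = 41.066 °C

T_out = 41.1 °C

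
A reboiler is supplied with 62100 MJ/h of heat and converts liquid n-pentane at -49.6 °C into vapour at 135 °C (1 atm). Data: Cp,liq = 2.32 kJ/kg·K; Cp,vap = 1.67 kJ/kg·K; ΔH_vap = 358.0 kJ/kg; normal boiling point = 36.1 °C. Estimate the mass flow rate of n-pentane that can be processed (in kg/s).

ṁ = 23.9 kg/s

Δh = 2.32×(36.1−-49.6) + 358.0 + 1.67×(135−36.1) = 721.99 kJ/kg
Q = 62100 MJ/h = 17250 kJ/s = 17250 kJ/s
ṁ = Q/Δh = 17250 / 721.99 = 23.892 kg/s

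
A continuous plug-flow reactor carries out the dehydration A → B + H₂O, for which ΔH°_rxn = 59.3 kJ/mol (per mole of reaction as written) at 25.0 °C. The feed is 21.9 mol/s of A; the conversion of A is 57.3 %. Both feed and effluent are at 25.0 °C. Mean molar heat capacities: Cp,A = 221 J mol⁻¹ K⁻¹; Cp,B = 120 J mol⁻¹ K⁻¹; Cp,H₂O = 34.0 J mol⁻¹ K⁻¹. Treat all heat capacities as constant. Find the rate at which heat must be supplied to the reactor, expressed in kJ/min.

Extent of reaction ξ = 0.573 × 21.9 = 12.549 mol/s
Reaction term: ξ·ΔH°_rxn = 12.549 × 59.3 = 744.14 kJ/s
Q = ΔH = 744.14 kJ/s = 744.14 kW
Heat supplied = 44648 kJ/min

Q_in = 44600 kJ/min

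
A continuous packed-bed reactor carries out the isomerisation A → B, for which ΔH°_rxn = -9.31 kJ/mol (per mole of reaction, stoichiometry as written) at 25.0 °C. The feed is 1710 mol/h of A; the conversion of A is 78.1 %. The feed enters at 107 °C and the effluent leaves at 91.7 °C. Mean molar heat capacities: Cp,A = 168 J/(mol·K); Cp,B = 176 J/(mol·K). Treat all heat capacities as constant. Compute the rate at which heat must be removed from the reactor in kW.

Q_out = 4.48 kW

Extent of reaction ξ = 0.781 × 1710 = 1335.5 mol/h
Reaction term: ξ·ΔH°_rxn = 1335.5 × -9.31 = -12434 kJ/h
Sensible, feed 107→25 °C: -23557 kJ/h
Outlet flows (mol/h): A 374.49, B 1335.5
Sensible, products 25→91.7 °C: 19874 kJ/h
Q = ΔH = -16116 kJ/h = -4.4768 kW
Heat removed = 4.4768 kW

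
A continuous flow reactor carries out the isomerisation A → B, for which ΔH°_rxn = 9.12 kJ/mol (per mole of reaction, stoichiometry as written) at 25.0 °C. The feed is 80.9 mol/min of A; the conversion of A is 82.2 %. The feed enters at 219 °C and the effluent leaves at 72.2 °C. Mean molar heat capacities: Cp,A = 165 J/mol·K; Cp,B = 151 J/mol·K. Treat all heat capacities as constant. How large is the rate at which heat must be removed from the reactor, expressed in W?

Q_out = 23300 W

Extent of reaction ξ = 0.822 × 80.9 = 66.5 mol/min
Reaction term: ξ·ΔH°_rxn = 66.5 × 9.12 = 606.48 kJ/min
Sensible, feed 219→25 °C: -2589.6 kJ/min
Outlet flows (mol/min): A 14.4, B 66.5
Sensible, products 25→72.2 °C: 586.11 kJ/min
Q = ΔH = -1397 kJ/min = -23.284 kW
Heat removed = 23284 W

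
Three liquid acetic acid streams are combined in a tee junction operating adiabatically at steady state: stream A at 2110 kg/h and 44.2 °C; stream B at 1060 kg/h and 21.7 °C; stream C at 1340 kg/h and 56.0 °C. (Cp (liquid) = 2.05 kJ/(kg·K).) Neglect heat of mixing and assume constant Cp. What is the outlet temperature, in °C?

T_out = 42.4 °C

No heat crosses the boundary, so H_out = H_in.
T_out = Σ ṁᵢCp,ᵢTᵢ / Σ ṁᵢCp,ᵢ
      = 392170 / 9245.5 = 42.418 °C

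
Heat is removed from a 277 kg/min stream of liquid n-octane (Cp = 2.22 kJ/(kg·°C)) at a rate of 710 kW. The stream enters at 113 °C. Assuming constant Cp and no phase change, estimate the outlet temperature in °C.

Q = 710 kW = 42600 kJ/min
ΔT = Q/(ṁ·Cp) = 42600/(277×2.22) = 69.275 K
T_out = 113 − 69.275 = 43.725 °C

T_out = 43.7 °C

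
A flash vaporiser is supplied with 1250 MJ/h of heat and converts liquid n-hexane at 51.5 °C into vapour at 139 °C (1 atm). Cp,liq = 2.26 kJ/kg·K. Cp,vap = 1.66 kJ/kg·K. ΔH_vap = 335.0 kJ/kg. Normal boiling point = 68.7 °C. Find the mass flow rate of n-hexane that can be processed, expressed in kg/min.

ṁ = 42.5 kg/min

Δh = 2.26×(68.7−51.5) + 335.0 + 1.66×(139−68.7) = 490.57 kJ/kg
Q = 1250 MJ/h = 347.22 kJ/s = 20833 kJ/min
ṁ = Q/Δh = 20833 / 490.57 = 42.468 kg/min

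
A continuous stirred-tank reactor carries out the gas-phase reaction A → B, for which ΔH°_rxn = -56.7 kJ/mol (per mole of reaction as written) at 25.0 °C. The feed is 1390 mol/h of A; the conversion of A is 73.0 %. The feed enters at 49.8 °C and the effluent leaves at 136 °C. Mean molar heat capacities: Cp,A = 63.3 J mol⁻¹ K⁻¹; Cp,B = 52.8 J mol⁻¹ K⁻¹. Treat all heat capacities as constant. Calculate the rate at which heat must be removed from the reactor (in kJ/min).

Q_out = 852 kJ/min

Extent of reaction ξ = 0.730 × 1390 = 1014.7 mol/h
Reaction term: ξ·ΔH°_rxn = 1014.7 × -56.7 = -57533 kJ/h
Sensible, feed 49.8→25 °C: -2182.1 kJ/h
Outlet flows (mol/h): A 375.3, B 1014.7
Sensible, products 25→136 °C: 8583.9 kJ/h
Q = ΔH = -51132 kJ/h = -14.203 kW
Heat removed = 852.19 kJ/min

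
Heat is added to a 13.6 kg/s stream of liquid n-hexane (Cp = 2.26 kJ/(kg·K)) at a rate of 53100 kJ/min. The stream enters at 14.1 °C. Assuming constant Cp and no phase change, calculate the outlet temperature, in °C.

Q = 53100 kJ/min = 885 kJ/s
ΔT = Q/(ṁ·Cp) = 885/(13.6×2.26) = 28.794 K
T_out = 14.1 + 28.794 = 42.894 °C

T_out = 42.9 °C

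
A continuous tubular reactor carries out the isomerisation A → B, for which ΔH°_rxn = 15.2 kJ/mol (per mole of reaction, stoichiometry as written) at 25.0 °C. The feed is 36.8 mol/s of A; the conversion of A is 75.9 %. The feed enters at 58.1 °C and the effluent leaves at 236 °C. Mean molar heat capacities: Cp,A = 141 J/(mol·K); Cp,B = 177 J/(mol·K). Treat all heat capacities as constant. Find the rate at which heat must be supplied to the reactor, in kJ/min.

Extent of reaction ξ = 0.759 × 36.8 = 27.931 mol/s
Reaction term: ξ·ΔH°_rxn = 27.931 × 15.2 = 424.55 kJ/s
Sensible, feed 58.1→25 °C: -171.75 kJ/s
Outlet flows (mol/s): A 8.8688, B 27.931
Sensible, products 25→236 °C: 1307 kJ/s
Q = ΔH = 1559.8 kJ/s = 1559.8 kW
Heat supplied = 93588 kJ/min

Q_in = 93600 kJ/min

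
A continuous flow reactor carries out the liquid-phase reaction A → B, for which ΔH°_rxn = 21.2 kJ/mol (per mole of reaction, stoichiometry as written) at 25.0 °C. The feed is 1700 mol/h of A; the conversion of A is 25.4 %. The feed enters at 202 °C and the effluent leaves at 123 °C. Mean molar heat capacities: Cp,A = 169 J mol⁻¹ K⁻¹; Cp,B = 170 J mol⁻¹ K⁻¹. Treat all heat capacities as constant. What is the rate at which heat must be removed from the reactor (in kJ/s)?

Extent of reaction ξ = 0.254 × 1700 = 431.8 mol/h
Reaction term: ξ·ΔH°_rxn = 431.8 × 21.2 = 9154.2 kJ/h
Sensible, feed 202→25 °C: -50852 kJ/h
Outlet flows (mol/h): A 1268.2, B 431.8
Sensible, products 25→123 °C: 28198 kJ/h
Q = ΔH = -13500 kJ/h = -3.7501 kW
Heat removed = 3.7501 kJ/s

Q_out = 3.75 kJ/s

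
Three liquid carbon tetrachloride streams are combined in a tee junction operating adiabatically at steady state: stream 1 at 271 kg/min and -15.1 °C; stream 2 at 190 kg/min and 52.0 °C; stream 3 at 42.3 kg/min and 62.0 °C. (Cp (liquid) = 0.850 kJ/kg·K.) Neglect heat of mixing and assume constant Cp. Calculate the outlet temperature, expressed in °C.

T_out = 16.7 °C

Adiabatic, steady state ⇒ Σ ṁᵢCp,ᵢ(T_out − Tᵢ) = 0
Σ ṁᵢCp,ᵢTᵢ = 271×0.850×-15.1 + 190×0.850×52.0 + 42.3×0.850×62.0 = 7148.9
Σ ṁᵢCp,ᵢ = 271×0.850 + 190×0.850 + 42.3×0.850 = 427.81
T_out = 7148.9 / 427.81 = 16.711 °C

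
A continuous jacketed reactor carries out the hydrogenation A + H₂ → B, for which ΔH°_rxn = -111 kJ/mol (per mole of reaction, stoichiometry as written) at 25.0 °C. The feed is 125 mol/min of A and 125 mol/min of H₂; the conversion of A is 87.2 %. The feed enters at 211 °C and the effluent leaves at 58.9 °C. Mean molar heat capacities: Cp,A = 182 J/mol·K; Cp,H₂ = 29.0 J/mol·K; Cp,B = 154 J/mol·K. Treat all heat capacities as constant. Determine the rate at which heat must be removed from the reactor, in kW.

Q_out = 272 kW

Extent of reaction ξ = 0.872 × 125 = 109 mol/min
Reaction term: ξ·ΔH°_rxn = 109 × -111 = -12099 kJ/min
Sensible, feed 211→25 °C: -4905.8 kJ/min
Outlet flows (mol/min): A 16, H₂ 16, B 109
Sensible, products 25→58.9 °C: 683.49 kJ/min
Q = ΔH = -16321 kJ/min = -272.02 kW
Heat removed = 272.02 kW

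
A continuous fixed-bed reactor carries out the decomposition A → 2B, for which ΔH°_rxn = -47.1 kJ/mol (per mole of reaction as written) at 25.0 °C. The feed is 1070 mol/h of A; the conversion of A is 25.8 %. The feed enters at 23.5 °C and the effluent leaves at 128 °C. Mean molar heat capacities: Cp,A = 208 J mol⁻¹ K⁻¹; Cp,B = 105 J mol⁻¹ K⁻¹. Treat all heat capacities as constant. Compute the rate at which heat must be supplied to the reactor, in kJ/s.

Q_in = 2.86 kJ/s

Extent of reaction ξ = 0.258 × 1070 = 276.06 mol/h
Reaction term: ξ·ΔH°_rxn = 276.06 × -47.1 = -13002 kJ/h
Sensible, feed 23.5→25 °C: 333.84 kJ/h
Outlet flows (mol/h): A 793.94, B 552.12
Sensible, products 25→128 °C: 22981 kJ/h
Q = ΔH = 10312 kJ/h = 2.8644 kW
Heat supplied = 2.8644 kJ/s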